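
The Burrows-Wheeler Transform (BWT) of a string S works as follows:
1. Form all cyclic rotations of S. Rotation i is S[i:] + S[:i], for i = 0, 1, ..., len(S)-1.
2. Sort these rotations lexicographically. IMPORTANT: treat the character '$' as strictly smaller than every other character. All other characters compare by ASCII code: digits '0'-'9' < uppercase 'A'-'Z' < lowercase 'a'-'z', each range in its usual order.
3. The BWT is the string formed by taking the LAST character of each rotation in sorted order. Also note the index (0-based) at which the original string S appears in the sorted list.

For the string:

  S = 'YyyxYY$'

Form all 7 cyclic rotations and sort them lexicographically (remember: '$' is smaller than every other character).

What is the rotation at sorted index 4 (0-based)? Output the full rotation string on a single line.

Answer: xYY$Yyy

Derivation:
All 7 rotations (rotation i = S[i:]+S[:i]):
  rot[0] = YyyxYY$
  rot[1] = yyxYY$Y
  rot[2] = yxYY$Yy
  rot[3] = xYY$Yyy
  rot[4] = YY$Yyyx
  rot[5] = Y$YyyxY
  rot[6] = $YyyxYY
Sorted (with $ < everything):
  sorted[0] = $YyyxYY
  sorted[1] = Y$YyyxY
  sorted[2] = YY$Yyyx
  sorted[3] = YyyxYY$
  sorted[4] = xYY$Yyy
  sorted[5] = yxYY$Yy
  sorted[6] = yyxYY$Y
sorted[4] = xYY$Yyy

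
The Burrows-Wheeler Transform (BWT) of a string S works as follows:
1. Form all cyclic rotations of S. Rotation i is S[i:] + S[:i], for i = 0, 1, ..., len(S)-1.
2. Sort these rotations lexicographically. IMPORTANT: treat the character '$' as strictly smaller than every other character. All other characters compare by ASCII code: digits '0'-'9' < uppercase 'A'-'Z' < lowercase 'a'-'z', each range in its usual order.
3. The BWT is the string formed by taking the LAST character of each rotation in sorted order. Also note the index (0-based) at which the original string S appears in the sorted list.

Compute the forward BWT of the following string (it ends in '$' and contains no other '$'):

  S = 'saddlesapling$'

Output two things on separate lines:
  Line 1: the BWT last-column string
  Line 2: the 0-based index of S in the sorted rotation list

All 14 rotations (rotation i = S[i:]+S[:i]):
  rot[0] = saddlesapling$
  rot[1] = addlesapling$s
  rot[2] = ddlesapling$sa
  rot[3] = dlesapling$sad
  rot[4] = lesapling$sadd
  rot[5] = esapling$saddl
  rot[6] = sapling$saddle
  rot[7] = apling$saddles
  rot[8] = pling$saddlesa
  rot[9] = ling$saddlesap
  rot[10] = ing$saddlesapl
  rot[11] = ng$saddlesapli
  rot[12] = g$saddlesaplin
  rot[13] = $saddlesapling
Sorted (with $ < everything):
  sorted[0] = $saddlesapling  (last char: 'g')
  sorted[1] = addlesapling$s  (last char: 's')
  sorted[2] = apling$saddles  (last char: 's')
  sorted[3] = ddlesapling$sa  (last char: 'a')
  sorted[4] = dlesapling$sad  (last char: 'd')
  sorted[5] = esapling$saddl  (last char: 'l')
  sorted[6] = g$saddlesaplin  (last char: 'n')
  sorted[7] = ing$saddlesapl  (last char: 'l')
  sorted[8] = lesapling$sadd  (last char: 'd')
  sorted[9] = ling$saddlesap  (last char: 'p')
  sorted[10] = ng$saddlesapli  (last char: 'i')
  sorted[11] = pling$saddlesa  (last char: 'a')
  sorted[12] = saddlesapling$  (last char: '$')
  sorted[13] = sapling$saddle  (last char: 'e')
Last column: gssadlnldpia$e
Original string S is at sorted index 12

Answer: gssadlnldpia$e
12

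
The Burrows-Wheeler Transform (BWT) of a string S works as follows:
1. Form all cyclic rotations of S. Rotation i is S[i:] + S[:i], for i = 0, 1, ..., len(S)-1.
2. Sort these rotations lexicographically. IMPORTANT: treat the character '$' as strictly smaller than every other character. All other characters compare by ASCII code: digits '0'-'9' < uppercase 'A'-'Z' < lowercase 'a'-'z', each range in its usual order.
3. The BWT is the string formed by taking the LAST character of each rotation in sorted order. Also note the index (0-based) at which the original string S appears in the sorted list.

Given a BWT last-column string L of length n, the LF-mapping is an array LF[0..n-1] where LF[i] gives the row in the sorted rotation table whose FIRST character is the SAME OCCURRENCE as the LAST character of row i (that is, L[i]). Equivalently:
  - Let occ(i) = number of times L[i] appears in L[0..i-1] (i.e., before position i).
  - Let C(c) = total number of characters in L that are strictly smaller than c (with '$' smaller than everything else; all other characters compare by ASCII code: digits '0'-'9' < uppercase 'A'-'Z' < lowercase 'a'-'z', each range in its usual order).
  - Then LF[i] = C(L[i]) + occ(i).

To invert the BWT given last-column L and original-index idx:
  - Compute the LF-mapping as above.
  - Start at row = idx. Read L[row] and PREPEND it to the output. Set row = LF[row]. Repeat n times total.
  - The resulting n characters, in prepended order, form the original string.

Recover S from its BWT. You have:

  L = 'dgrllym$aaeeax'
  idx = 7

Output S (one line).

Answer: galaxyemerald$

Derivation:
LF mapping: 4 7 11 8 9 13 10 0 1 2 5 6 3 12
Walk LF starting at row 7, prepending L[row]:
  step 1: row=7, L[7]='$', prepend. Next row=LF[7]=0
  step 2: row=0, L[0]='d', prepend. Next row=LF[0]=4
  step 3: row=4, L[4]='l', prepend. Next row=LF[4]=9
  step 4: row=9, L[9]='a', prepend. Next row=LF[9]=2
  step 5: row=2, L[2]='r', prepend. Next row=LF[2]=11
  step 6: row=11, L[11]='e', prepend. Next row=LF[11]=6
  step 7: row=6, L[6]='m', prepend. Next row=LF[6]=10
  step 8: row=10, L[10]='e', prepend. Next row=LF[10]=5
  step 9: row=5, L[5]='y', prepend. Next row=LF[5]=13
  step 10: row=13, L[13]='x', prepend. Next row=LF[13]=12
  step 11: row=12, L[12]='a', prepend. Next row=LF[12]=3
  step 12: row=3, L[3]='l', prepend. Next row=LF[3]=8
  step 13: row=8, L[8]='a', prepend. Next row=LF[8]=1
  step 14: row=1, L[1]='g', prepend. Next row=LF[1]=7
Reversed output: galaxyemerald$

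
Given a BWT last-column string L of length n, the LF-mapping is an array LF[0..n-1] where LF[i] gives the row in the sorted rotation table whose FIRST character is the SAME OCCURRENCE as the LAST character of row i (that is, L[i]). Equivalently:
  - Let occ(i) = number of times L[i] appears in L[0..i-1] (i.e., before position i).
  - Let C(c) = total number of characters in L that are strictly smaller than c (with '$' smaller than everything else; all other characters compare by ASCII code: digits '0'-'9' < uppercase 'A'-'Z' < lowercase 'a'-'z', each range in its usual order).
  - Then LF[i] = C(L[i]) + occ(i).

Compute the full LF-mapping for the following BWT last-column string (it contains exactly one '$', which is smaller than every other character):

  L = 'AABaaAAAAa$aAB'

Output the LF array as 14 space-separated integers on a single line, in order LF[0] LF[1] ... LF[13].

Char counts: '$':1, 'A':7, 'B':2, 'a':4
C (first-col start): C('$')=0, C('A')=1, C('B')=8, C('a')=10
L[0]='A': occ=0, LF[0]=C('A')+0=1+0=1
L[1]='A': occ=1, LF[1]=C('A')+1=1+1=2
L[2]='B': occ=0, LF[2]=C('B')+0=8+0=8
L[3]='a': occ=0, LF[3]=C('a')+0=10+0=10
L[4]='a': occ=1, LF[4]=C('a')+1=10+1=11
L[5]='A': occ=2, LF[5]=C('A')+2=1+2=3
L[6]='A': occ=3, LF[6]=C('A')+3=1+3=4
L[7]='A': occ=4, LF[7]=C('A')+4=1+4=5
L[8]='A': occ=5, LF[8]=C('A')+5=1+5=6
L[9]='a': occ=2, LF[9]=C('a')+2=10+2=12
L[10]='$': occ=0, LF[10]=C('$')+0=0+0=0
L[11]='a': occ=3, LF[11]=C('a')+3=10+3=13
L[12]='A': occ=6, LF[12]=C('A')+6=1+6=7
L[13]='B': occ=1, LF[13]=C('B')+1=8+1=9

Answer: 1 2 8 10 11 3 4 5 6 12 0 13 7 9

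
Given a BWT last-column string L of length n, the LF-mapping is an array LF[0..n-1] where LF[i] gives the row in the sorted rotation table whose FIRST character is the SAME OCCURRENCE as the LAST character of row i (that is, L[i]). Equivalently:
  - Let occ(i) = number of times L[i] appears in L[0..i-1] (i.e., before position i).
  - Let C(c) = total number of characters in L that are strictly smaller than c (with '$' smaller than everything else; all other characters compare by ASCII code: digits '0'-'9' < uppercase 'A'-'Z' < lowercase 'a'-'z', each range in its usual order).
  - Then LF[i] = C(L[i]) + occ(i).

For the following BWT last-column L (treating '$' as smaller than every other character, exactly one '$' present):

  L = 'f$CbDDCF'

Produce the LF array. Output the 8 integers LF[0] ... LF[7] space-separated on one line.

Char counts: '$':1, 'C':2, 'D':2, 'F':1, 'b':1, 'f':1
C (first-col start): C('$')=0, C('C')=1, C('D')=3, C('F')=5, C('b')=6, C('f')=7
L[0]='f': occ=0, LF[0]=C('f')+0=7+0=7
L[1]='$': occ=0, LF[1]=C('$')+0=0+0=0
L[2]='C': occ=0, LF[2]=C('C')+0=1+0=1
L[3]='b': occ=0, LF[3]=C('b')+0=6+0=6
L[4]='D': occ=0, LF[4]=C('D')+0=3+0=3
L[5]='D': occ=1, LF[5]=C('D')+1=3+1=4
L[6]='C': occ=1, LF[6]=C('C')+1=1+1=2
L[7]='F': occ=0, LF[7]=C('F')+0=5+0=5

Answer: 7 0 1 6 3 4 2 5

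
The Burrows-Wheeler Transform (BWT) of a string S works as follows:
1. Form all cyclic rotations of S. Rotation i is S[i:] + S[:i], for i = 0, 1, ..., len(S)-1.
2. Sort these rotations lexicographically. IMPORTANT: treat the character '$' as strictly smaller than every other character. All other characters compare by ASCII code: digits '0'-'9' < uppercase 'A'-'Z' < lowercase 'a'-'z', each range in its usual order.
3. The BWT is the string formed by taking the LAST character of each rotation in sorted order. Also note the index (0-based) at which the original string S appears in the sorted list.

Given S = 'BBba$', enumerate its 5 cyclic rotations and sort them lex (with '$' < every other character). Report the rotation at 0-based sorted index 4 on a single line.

Answer: ba$BB

Derivation:
All 5 rotations (rotation i = S[i:]+S[:i]):
  rot[0] = BBba$
  rot[1] = Bba$B
  rot[2] = ba$BB
  rot[3] = a$BBb
  rot[4] = $BBba
Sorted (with $ < everything):
  sorted[0] = $BBba
  sorted[1] = BBba$
  sorted[2] = Bba$B
  sorted[3] = a$BBb
  sorted[4] = ba$BB
sorted[4] = ba$BB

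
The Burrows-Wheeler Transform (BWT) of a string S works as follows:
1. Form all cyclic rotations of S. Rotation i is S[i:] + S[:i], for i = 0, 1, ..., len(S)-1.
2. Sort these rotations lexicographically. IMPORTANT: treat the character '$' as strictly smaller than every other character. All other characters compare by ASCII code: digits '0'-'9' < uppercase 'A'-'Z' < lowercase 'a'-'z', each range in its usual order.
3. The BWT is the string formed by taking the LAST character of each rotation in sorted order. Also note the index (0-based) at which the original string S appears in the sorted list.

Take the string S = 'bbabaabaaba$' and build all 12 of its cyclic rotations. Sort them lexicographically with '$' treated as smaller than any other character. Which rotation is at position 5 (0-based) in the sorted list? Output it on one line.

All 12 rotations (rotation i = S[i:]+S[:i]):
  rot[0] = bbabaabaaba$
  rot[1] = babaabaaba$b
  rot[2] = abaabaaba$bb
  rot[3] = baabaaba$bba
  rot[4] = aabaaba$bbab
  rot[5] = abaaba$bbaba
  rot[6] = baaba$bbabaa
  rot[7] = aaba$bbabaab
  rot[8] = aba$bbabaaba
  rot[9] = ba$bbabaabaa
  rot[10] = a$bbabaabaab
  rot[11] = $bbabaabaaba
Sorted (with $ < everything):
  sorted[0] = $bbabaabaaba
  sorted[1] = a$bbabaabaab
  sorted[2] = aaba$bbabaab
  sorted[3] = aabaaba$bbab
  sorted[4] = aba$bbabaaba
  sorted[5] = abaaba$bbaba
  sorted[6] = abaabaaba$bb
  sorted[7] = ba$bbabaabaa
  sorted[8] = baaba$bbabaa
  sorted[9] = baabaaba$bba
  sorted[10] = babaabaaba$b
  sorted[11] = bbabaabaaba$
sorted[5] = abaaba$bbaba

Answer: abaaba$bbaba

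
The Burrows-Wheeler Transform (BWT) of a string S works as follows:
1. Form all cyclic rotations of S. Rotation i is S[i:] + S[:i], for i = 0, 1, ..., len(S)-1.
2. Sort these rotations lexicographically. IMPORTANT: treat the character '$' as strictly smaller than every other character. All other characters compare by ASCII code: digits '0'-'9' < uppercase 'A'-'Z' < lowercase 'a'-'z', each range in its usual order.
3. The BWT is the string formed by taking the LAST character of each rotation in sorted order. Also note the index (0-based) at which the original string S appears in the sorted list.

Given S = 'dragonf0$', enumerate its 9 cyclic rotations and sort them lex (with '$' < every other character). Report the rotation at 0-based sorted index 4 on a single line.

All 9 rotations (rotation i = S[i:]+S[:i]):
  rot[0] = dragonf0$
  rot[1] = ragonf0$d
  rot[2] = agonf0$dr
  rot[3] = gonf0$dra
  rot[4] = onf0$drag
  rot[5] = nf0$drago
  rot[6] = f0$dragon
  rot[7] = 0$dragonf
  rot[8] = $dragonf0
Sorted (with $ < everything):
  sorted[0] = $dragonf0
  sorted[1] = 0$dragonf
  sorted[2] = agonf0$dr
  sorted[3] = dragonf0$
  sorted[4] = f0$dragon
  sorted[5] = gonf0$dra
  sorted[6] = nf0$drago
  sorted[7] = onf0$drag
  sorted[8] = ragonf0$d
sorted[4] = f0$dragon

Answer: f0$dragon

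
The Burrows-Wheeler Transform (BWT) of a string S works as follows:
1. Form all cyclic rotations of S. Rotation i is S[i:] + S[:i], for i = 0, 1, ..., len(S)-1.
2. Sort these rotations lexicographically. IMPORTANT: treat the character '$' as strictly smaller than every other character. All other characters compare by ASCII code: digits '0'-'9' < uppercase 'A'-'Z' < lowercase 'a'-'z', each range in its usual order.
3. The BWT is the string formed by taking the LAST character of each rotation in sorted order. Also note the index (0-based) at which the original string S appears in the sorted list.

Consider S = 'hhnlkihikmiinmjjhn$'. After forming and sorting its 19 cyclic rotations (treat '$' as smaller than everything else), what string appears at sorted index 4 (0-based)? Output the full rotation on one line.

Answer: hnlkihikmiinmjjhn$h

Derivation:
All 19 rotations (rotation i = S[i:]+S[:i]):
  rot[0] = hhnlkihikmiinmjjhn$
  rot[1] = hnlkihikmiinmjjhn$h
  rot[2] = nlkihikmiinmjjhn$hh
  rot[3] = lkihikmiinmjjhn$hhn
  rot[4] = kihikmiinmjjhn$hhnl
  rot[5] = ihikmiinmjjhn$hhnlk
  rot[6] = hikmiinmjjhn$hhnlki
  rot[7] = ikmiinmjjhn$hhnlkih
  rot[8] = kmiinmjjhn$hhnlkihi
  rot[9] = miinmjjhn$hhnlkihik
  rot[10] = iinmjjhn$hhnlkihikm
  rot[11] = inmjjhn$hhnlkihikmi
  rot[12] = nmjjhn$hhnlkihikmii
  rot[13] = mjjhn$hhnlkihikmiin
  rot[14] = jjhn$hhnlkihikmiinm
  rot[15] = jhn$hhnlkihikmiinmj
  rot[16] = hn$hhnlkihikmiinmjj
  rot[17] = n$hhnlkihikmiinmjjh
  rot[18] = $hhnlkihikmiinmjjhn
Sorted (with $ < everything):
  sorted[0] = $hhnlkihikmiinmjjhn
  sorted[1] = hhnlkihikmiinmjjhn$
  sorted[2] = hikmiinmjjhn$hhnlki
  sorted[3] = hn$hhnlkihikmiinmjj
  sorted[4] = hnlkihikmiinmjjhn$h
  sorted[5] = ihikmiinmjjhn$hhnlk
  sorted[6] = iinmjjhn$hhnlkihikm
  sorted[7] = ikmiinmjjhn$hhnlkih
  sorted[8] = inmjjhn$hhnlkihikmi
  sorted[9] = jhn$hhnlkihikmiinmj
  sorted[10] = jjhn$hhnlkihikmiinm
  sorted[11] = kihikmiinmjjhn$hhnl
  sorted[12] = kmiinmjjhn$hhnlkihi
  sorted[13] = lkihikmiinmjjhn$hhn
  sorted[14] = miinmjjhn$hhnlkihik
  sorted[15] = mjjhn$hhnlkihikmiin
  sorted[16] = n$hhnlkihikmiinmjjh
  sorted[17] = nlkihikmiinmjjhn$hh
  sorted[18] = nmjjhn$hhnlkihikmii
sorted[4] = hnlkihikmiinmjjhn$h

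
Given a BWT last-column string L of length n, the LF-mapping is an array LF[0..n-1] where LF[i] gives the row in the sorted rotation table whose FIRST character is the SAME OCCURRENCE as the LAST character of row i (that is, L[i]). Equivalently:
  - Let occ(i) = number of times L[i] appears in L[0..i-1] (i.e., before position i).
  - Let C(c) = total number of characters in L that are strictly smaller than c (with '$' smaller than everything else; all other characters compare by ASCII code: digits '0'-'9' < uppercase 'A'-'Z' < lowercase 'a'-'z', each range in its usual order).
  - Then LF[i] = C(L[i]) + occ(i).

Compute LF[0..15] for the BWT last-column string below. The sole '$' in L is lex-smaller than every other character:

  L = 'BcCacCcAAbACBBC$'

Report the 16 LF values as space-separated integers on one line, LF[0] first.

Answer: 4 13 7 11 14 8 15 1 2 12 3 9 5 6 10 0

Derivation:
Char counts: '$':1, 'A':3, 'B':3, 'C':4, 'a':1, 'b':1, 'c':3
C (first-col start): C('$')=0, C('A')=1, C('B')=4, C('C')=7, C('a')=11, C('b')=12, C('c')=13
L[0]='B': occ=0, LF[0]=C('B')+0=4+0=4
L[1]='c': occ=0, LF[1]=C('c')+0=13+0=13
L[2]='C': occ=0, LF[2]=C('C')+0=7+0=7
L[3]='a': occ=0, LF[3]=C('a')+0=11+0=11
L[4]='c': occ=1, LF[4]=C('c')+1=13+1=14
L[5]='C': occ=1, LF[5]=C('C')+1=7+1=8
L[6]='c': occ=2, LF[6]=C('c')+2=13+2=15
L[7]='A': occ=0, LF[7]=C('A')+0=1+0=1
L[8]='A': occ=1, LF[8]=C('A')+1=1+1=2
L[9]='b': occ=0, LF[9]=C('b')+0=12+0=12
L[10]='A': occ=2, LF[10]=C('A')+2=1+2=3
L[11]='C': occ=2, LF[11]=C('C')+2=7+2=9
L[12]='B': occ=1, LF[12]=C('B')+1=4+1=5
L[13]='B': occ=2, LF[13]=C('B')+2=4+2=6
L[14]='C': occ=3, LF[14]=C('C')+3=7+3=10
L[15]='$': occ=0, LF[15]=C('$')+0=0+0=0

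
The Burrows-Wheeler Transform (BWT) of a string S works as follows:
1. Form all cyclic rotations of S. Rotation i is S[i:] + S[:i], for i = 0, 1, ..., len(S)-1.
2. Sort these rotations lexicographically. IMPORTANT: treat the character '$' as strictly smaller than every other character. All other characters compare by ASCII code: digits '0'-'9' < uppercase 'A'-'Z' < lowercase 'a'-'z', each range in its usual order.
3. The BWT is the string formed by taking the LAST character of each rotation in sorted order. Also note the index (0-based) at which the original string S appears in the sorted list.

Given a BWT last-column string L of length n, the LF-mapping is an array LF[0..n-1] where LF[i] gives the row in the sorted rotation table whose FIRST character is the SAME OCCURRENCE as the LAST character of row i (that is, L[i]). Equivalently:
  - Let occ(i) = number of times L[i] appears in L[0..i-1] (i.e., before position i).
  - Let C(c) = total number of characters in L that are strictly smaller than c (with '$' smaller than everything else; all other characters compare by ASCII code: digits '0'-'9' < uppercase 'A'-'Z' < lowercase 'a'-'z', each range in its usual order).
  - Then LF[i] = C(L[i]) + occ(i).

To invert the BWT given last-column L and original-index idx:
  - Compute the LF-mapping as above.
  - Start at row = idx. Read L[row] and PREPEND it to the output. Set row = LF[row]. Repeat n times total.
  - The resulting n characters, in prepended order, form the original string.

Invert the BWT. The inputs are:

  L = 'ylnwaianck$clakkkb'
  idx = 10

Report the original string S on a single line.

Answer: knickknackwallaby$

Derivation:
LF mapping: 17 12 14 16 1 7 2 15 5 8 0 6 13 3 9 10 11 4
Walk LF starting at row 10, prepending L[row]:
  step 1: row=10, L[10]='$', prepend. Next row=LF[10]=0
  step 2: row=0, L[0]='y', prepend. Next row=LF[0]=17
  step 3: row=17, L[17]='b', prepend. Next row=LF[17]=4
  step 4: row=4, L[4]='a', prepend. Next row=LF[4]=1
  step 5: row=1, L[1]='l', prepend. Next row=LF[1]=12
  step 6: row=12, L[12]='l', prepend. Next row=LF[12]=13
  step 7: row=13, L[13]='a', prepend. Next row=LF[13]=3
  step 8: row=3, L[3]='w', prepend. Next row=LF[3]=16
  step 9: row=16, L[16]='k', prepend. Next row=LF[16]=11
  step 10: row=11, L[11]='c', prepend. Next row=LF[11]=6
  step 11: row=6, L[6]='a', prepend. Next row=LF[6]=2
  step 12: row=2, L[2]='n', prepend. Next row=LF[2]=14
  step 13: row=14, L[14]='k', prepend. Next row=LF[14]=9
  step 14: row=9, L[9]='k', prepend. Next row=LF[9]=8
  step 15: row=8, L[8]='c', prepend. Next row=LF[8]=5
  step 16: row=5, L[5]='i', prepend. Next row=LF[5]=7
  step 17: row=7, L[7]='n', prepend. Next row=LF[7]=15
  step 18: row=15, L[15]='k', prepend. Next row=LF[15]=10
Reversed output: knickknackwallaby$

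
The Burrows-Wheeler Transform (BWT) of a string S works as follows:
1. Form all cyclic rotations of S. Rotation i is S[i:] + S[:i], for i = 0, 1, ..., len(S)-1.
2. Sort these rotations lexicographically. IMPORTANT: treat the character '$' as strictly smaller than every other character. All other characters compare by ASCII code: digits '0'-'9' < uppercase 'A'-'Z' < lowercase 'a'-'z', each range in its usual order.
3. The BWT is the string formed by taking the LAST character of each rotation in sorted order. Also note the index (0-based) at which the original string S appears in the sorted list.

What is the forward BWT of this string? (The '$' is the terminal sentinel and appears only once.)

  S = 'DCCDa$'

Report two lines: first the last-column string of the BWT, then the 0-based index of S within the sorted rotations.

All 6 rotations (rotation i = S[i:]+S[:i]):
  rot[0] = DCCDa$
  rot[1] = CCDa$D
  rot[2] = CDa$DC
  rot[3] = Da$DCC
  rot[4] = a$DCCD
  rot[5] = $DCCDa
Sorted (with $ < everything):
  sorted[0] = $DCCDa  (last char: 'a')
  sorted[1] = CCDa$D  (last char: 'D')
  sorted[2] = CDa$DC  (last char: 'C')
  sorted[3] = DCCDa$  (last char: '$')
  sorted[4] = Da$DCC  (last char: 'C')
  sorted[5] = a$DCCD  (last char: 'D')
Last column: aDC$CD
Original string S is at sorted index 3

Answer: aDC$CD
3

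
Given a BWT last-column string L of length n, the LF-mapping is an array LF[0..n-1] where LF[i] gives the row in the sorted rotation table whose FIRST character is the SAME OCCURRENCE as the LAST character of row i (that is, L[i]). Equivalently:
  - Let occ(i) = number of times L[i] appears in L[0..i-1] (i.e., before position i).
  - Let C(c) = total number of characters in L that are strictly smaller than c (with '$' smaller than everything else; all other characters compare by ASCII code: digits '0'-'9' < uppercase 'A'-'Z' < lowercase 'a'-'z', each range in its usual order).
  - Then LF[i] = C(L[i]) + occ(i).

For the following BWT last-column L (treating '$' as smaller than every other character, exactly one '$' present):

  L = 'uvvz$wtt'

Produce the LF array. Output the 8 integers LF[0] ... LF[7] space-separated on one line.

Char counts: '$':1, 't':2, 'u':1, 'v':2, 'w':1, 'z':1
C (first-col start): C('$')=0, C('t')=1, C('u')=3, C('v')=4, C('w')=6, C('z')=7
L[0]='u': occ=0, LF[0]=C('u')+0=3+0=3
L[1]='v': occ=0, LF[1]=C('v')+0=4+0=4
L[2]='v': occ=1, LF[2]=C('v')+1=4+1=5
L[3]='z': occ=0, LF[3]=C('z')+0=7+0=7
L[4]='$': occ=0, LF[4]=C('$')+0=0+0=0
L[5]='w': occ=0, LF[5]=C('w')+0=6+0=6
L[6]='t': occ=0, LF[6]=C('t')+0=1+0=1
L[7]='t': occ=1, LF[7]=C('t')+1=1+1=2

Answer: 3 4 5 7 0 6 1 2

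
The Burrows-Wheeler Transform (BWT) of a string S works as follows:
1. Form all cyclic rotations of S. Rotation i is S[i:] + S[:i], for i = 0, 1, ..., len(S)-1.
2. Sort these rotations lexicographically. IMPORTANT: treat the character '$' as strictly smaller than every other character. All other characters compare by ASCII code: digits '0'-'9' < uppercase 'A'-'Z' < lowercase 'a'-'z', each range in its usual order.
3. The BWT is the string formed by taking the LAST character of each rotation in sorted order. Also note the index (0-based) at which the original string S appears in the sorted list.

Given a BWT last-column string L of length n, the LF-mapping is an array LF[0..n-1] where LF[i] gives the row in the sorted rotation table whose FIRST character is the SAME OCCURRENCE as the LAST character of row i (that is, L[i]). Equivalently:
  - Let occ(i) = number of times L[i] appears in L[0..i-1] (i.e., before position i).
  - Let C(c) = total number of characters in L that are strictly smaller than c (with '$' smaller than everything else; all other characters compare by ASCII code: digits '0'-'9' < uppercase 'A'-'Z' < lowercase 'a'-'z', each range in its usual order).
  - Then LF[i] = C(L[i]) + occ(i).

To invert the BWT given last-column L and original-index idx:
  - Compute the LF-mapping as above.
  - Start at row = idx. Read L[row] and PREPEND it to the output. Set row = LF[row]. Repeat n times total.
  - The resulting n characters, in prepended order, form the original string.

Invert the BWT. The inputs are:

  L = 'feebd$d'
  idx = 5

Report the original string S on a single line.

Answer: edebdf$

Derivation:
LF mapping: 6 4 5 1 2 0 3
Walk LF starting at row 5, prepending L[row]:
  step 1: row=5, L[5]='$', prepend. Next row=LF[5]=0
  step 2: row=0, L[0]='f', prepend. Next row=LF[0]=6
  step 3: row=6, L[6]='d', prepend. Next row=LF[6]=3
  step 4: row=3, L[3]='b', prepend. Next row=LF[3]=1
  step 5: row=1, L[1]='e', prepend. Next row=LF[1]=4
  step 6: row=4, L[4]='d', prepend. Next row=LF[4]=2
  step 7: row=2, L[2]='e', prepend. Next row=LF[2]=5
Reversed output: edebdf$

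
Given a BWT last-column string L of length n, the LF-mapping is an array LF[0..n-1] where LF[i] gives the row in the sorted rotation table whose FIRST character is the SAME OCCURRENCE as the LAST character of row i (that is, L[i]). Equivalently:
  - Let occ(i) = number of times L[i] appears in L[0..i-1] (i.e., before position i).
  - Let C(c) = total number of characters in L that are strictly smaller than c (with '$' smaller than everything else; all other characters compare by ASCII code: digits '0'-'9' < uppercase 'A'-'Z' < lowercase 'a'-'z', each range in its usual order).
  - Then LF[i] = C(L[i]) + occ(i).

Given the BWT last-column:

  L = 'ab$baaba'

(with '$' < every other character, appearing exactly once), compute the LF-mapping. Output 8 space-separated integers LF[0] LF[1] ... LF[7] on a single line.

Answer: 1 5 0 6 2 3 7 4

Derivation:
Char counts: '$':1, 'a':4, 'b':3
C (first-col start): C('$')=0, C('a')=1, C('b')=5
L[0]='a': occ=0, LF[0]=C('a')+0=1+0=1
L[1]='b': occ=0, LF[1]=C('b')+0=5+0=5
L[2]='$': occ=0, LF[2]=C('$')+0=0+0=0
L[3]='b': occ=1, LF[3]=C('b')+1=5+1=6
L[4]='a': occ=1, LF[4]=C('a')+1=1+1=2
L[5]='a': occ=2, LF[5]=C('a')+2=1+2=3
L[6]='b': occ=2, LF[6]=C('b')+2=5+2=7
L[7]='a': occ=3, LF[7]=C('a')+3=1+3=4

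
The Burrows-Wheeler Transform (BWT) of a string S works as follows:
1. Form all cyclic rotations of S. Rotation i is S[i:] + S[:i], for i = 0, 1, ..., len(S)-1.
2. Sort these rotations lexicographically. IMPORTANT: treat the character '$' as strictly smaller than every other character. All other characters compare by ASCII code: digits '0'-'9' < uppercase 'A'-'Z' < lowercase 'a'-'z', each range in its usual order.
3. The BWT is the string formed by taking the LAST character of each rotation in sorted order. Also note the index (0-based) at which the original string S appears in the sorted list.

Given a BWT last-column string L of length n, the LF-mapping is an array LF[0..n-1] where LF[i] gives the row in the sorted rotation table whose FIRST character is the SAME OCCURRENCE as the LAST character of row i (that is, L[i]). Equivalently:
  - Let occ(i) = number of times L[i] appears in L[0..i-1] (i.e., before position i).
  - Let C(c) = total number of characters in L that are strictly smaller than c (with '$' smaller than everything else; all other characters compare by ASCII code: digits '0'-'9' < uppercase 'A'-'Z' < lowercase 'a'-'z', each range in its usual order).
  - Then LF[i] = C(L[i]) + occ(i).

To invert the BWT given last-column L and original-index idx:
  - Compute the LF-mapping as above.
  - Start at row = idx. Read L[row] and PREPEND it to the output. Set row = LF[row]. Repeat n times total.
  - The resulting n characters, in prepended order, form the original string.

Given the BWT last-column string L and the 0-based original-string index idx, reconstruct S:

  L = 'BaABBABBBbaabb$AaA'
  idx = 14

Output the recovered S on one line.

LF mapping: 5 11 1 6 7 2 8 9 10 15 12 13 16 17 0 3 14 4
Walk LF starting at row 14, prepending L[row]:
  step 1: row=14, L[14]='$', prepend. Next row=LF[14]=0
  step 2: row=0, L[0]='B', prepend. Next row=LF[0]=5
  step 3: row=5, L[5]='A', prepend. Next row=LF[5]=2
  step 4: row=2, L[2]='A', prepend. Next row=LF[2]=1
  step 5: row=1, L[1]='a', prepend. Next row=LF[1]=11
  step 6: row=11, L[11]='a', prepend. Next row=LF[11]=13
  step 7: row=13, L[13]='b', prepend. Next row=LF[13]=17
  step 8: row=17, L[17]='A', prepend. Next row=LF[17]=4
  step 9: row=4, L[4]='B', prepend. Next row=LF[4]=7
  step 10: row=7, L[7]='B', prepend. Next row=LF[7]=9
  step 11: row=9, L[9]='b', prepend. Next row=LF[9]=15
  step 12: row=15, L[15]='A', prepend. Next row=LF[15]=3
  step 13: row=3, L[3]='B', prepend. Next row=LF[3]=6
  step 14: row=6, L[6]='B', prepend. Next row=LF[6]=8
  step 15: row=8, L[8]='B', prepend. Next row=LF[8]=10
  step 16: row=10, L[10]='a', prepend. Next row=LF[10]=12
  step 17: row=12, L[12]='b', prepend. Next row=LF[12]=16
  step 18: row=16, L[16]='a', prepend. Next row=LF[16]=14
Reversed output: abaBBBAbBBAbaaAAB$

Answer: abaBBBAbBBAbaaAAB$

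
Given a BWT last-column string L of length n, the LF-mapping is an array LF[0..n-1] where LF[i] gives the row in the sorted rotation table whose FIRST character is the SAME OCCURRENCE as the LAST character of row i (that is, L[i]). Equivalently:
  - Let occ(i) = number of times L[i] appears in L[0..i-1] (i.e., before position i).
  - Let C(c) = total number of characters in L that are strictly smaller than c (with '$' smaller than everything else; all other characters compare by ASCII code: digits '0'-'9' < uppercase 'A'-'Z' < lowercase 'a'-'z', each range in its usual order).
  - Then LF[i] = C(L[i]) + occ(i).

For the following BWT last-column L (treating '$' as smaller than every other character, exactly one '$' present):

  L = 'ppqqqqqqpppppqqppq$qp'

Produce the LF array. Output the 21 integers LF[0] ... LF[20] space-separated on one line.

Char counts: '$':1, 'p':10, 'q':10
C (first-col start): C('$')=0, C('p')=1, C('q')=11
L[0]='p': occ=0, LF[0]=C('p')+0=1+0=1
L[1]='p': occ=1, LF[1]=C('p')+1=1+1=2
L[2]='q': occ=0, LF[2]=C('q')+0=11+0=11
L[3]='q': occ=1, LF[3]=C('q')+1=11+1=12
L[4]='q': occ=2, LF[4]=C('q')+2=11+2=13
L[5]='q': occ=3, LF[5]=C('q')+3=11+3=14
L[6]='q': occ=4, LF[6]=C('q')+4=11+4=15
L[7]='q': occ=5, LF[7]=C('q')+5=11+5=16
L[8]='p': occ=2, LF[8]=C('p')+2=1+2=3
L[9]='p': occ=3, LF[9]=C('p')+3=1+3=4
L[10]='p': occ=4, LF[10]=C('p')+4=1+4=5
L[11]='p': occ=5, LF[11]=C('p')+5=1+5=6
L[12]='p': occ=6, LF[12]=C('p')+6=1+6=7
L[13]='q': occ=6, LF[13]=C('q')+6=11+6=17
L[14]='q': occ=7, LF[14]=C('q')+7=11+7=18
L[15]='p': occ=7, LF[15]=C('p')+7=1+7=8
L[16]='p': occ=8, LF[16]=C('p')+8=1+8=9
L[17]='q': occ=8, LF[17]=C('q')+8=11+8=19
L[18]='$': occ=0, LF[18]=C('$')+0=0+0=0
L[19]='q': occ=9, LF[19]=C('q')+9=11+9=20
L[20]='p': occ=9, LF[20]=C('p')+9=1+9=10

Answer: 1 2 11 12 13 14 15 16 3 4 5 6 7 17 18 8 9 19 0 20 10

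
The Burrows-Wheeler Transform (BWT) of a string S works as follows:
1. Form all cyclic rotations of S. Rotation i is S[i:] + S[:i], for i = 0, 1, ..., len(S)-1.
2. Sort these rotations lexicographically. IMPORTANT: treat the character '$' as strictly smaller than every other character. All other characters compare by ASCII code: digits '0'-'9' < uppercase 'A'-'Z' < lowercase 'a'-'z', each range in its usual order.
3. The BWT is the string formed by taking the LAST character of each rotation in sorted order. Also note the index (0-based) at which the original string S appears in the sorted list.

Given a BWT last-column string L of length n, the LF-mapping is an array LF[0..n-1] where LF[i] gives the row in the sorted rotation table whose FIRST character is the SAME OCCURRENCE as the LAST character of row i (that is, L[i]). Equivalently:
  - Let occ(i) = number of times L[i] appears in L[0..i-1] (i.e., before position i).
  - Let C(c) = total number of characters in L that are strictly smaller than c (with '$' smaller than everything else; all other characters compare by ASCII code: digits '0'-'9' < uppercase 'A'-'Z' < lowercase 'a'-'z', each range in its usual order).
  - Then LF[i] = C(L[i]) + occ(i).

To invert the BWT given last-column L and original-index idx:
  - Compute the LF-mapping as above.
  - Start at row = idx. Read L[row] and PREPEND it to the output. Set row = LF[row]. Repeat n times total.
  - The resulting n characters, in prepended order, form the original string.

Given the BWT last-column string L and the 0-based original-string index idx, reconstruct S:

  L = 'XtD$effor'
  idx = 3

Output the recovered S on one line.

LF mapping: 2 8 1 0 3 4 5 6 7
Walk LF starting at row 3, prepending L[row]:
  step 1: row=3, L[3]='$', prepend. Next row=LF[3]=0
  step 2: row=0, L[0]='X', prepend. Next row=LF[0]=2
  step 3: row=2, L[2]='D', prepend. Next row=LF[2]=1
  step 4: row=1, L[1]='t', prepend. Next row=LF[1]=8
  step 5: row=8, L[8]='r', prepend. Next row=LF[8]=7
  step 6: row=7, L[7]='o', prepend. Next row=LF[7]=6
  step 7: row=6, L[6]='f', prepend. Next row=LF[6]=5
  step 8: row=5, L[5]='f', prepend. Next row=LF[5]=4
  step 9: row=4, L[4]='e', prepend. Next row=LF[4]=3
Reversed output: effortDX$

Answer: effortDX$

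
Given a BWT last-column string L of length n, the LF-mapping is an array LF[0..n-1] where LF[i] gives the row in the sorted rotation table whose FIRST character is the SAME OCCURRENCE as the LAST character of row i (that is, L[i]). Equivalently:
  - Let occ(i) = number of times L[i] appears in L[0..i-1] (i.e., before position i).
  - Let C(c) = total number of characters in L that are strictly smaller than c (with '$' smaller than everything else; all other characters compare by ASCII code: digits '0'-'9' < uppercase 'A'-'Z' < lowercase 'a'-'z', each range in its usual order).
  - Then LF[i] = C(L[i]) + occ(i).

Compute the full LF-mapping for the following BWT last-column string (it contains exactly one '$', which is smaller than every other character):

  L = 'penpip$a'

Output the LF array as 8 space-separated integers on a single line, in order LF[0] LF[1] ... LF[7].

Answer: 5 2 4 6 3 7 0 1

Derivation:
Char counts: '$':1, 'a':1, 'e':1, 'i':1, 'n':1, 'p':3
C (first-col start): C('$')=0, C('a')=1, C('e')=2, C('i')=3, C('n')=4, C('p')=5
L[0]='p': occ=0, LF[0]=C('p')+0=5+0=5
L[1]='e': occ=0, LF[1]=C('e')+0=2+0=2
L[2]='n': occ=0, LF[2]=C('n')+0=4+0=4
L[3]='p': occ=1, LF[3]=C('p')+1=5+1=6
L[4]='i': occ=0, LF[4]=C('i')+0=3+0=3
L[5]='p': occ=2, LF[5]=C('p')+2=5+2=7
L[6]='$': occ=0, LF[6]=C('$')+0=0+0=0
L[7]='a': occ=0, LF[7]=C('a')+0=1+0=1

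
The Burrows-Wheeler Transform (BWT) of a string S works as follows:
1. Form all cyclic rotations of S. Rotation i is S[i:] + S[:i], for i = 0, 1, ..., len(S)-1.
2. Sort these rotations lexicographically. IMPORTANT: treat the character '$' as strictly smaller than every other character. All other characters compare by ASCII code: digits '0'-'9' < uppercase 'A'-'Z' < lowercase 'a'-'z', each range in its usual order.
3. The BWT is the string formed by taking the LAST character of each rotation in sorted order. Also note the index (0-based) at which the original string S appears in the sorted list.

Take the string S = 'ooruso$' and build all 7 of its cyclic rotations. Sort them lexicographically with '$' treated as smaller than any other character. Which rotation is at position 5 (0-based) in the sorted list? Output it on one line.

Answer: so$ooru

Derivation:
All 7 rotations (rotation i = S[i:]+S[:i]):
  rot[0] = ooruso$
  rot[1] = oruso$o
  rot[2] = ruso$oo
  rot[3] = uso$oor
  rot[4] = so$ooru
  rot[5] = o$oorus
  rot[6] = $ooruso
Sorted (with $ < everything):
  sorted[0] = $ooruso
  sorted[1] = o$oorus
  sorted[2] = ooruso$
  sorted[3] = oruso$o
  sorted[4] = ruso$oo
  sorted[5] = so$ooru
  sorted[6] = uso$oor
sorted[5] = so$ooru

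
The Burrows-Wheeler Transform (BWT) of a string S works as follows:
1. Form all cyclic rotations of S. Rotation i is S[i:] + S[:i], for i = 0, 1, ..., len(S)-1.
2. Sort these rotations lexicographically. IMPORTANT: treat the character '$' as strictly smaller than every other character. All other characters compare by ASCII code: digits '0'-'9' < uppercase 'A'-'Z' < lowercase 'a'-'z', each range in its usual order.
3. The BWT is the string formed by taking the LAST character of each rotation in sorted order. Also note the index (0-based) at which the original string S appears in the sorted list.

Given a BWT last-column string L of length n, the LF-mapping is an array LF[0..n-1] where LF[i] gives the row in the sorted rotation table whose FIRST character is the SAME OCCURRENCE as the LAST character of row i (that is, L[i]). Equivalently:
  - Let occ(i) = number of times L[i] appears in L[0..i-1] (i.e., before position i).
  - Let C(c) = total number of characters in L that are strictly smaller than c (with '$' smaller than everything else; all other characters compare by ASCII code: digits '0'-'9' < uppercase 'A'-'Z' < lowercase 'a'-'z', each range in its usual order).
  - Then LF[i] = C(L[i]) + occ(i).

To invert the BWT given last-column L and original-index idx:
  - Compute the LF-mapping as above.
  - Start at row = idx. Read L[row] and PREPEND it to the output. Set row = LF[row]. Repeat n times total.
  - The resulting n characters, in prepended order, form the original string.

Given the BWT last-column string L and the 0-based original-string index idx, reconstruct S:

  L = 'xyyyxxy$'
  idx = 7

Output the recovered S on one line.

LF mapping: 1 4 5 6 2 3 7 0
Walk LF starting at row 7, prepending L[row]:
  step 1: row=7, L[7]='$', prepend. Next row=LF[7]=0
  step 2: row=0, L[0]='x', prepend. Next row=LF[0]=1
  step 3: row=1, L[1]='y', prepend. Next row=LF[1]=4
  step 4: row=4, L[4]='x', prepend. Next row=LF[4]=2
  step 5: row=2, L[2]='y', prepend. Next row=LF[2]=5
  step 6: row=5, L[5]='x', prepend. Next row=LF[5]=3
  step 7: row=3, L[3]='y', prepend. Next row=LF[3]=6
  step 8: row=6, L[6]='y', prepend. Next row=LF[6]=7
Reversed output: yyxyxyx$

Answer: yyxyxyx$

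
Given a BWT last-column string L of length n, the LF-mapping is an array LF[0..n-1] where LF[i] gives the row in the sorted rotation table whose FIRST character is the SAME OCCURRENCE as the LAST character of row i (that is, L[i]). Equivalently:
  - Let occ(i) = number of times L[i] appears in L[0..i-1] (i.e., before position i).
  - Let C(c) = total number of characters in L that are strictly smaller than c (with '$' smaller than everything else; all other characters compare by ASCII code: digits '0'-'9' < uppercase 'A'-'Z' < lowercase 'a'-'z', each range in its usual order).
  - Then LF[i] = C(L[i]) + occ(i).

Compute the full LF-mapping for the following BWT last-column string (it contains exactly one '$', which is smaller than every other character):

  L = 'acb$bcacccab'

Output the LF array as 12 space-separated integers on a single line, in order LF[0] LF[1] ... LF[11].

Answer: 1 7 4 0 5 8 2 9 10 11 3 6

Derivation:
Char counts: '$':1, 'a':3, 'b':3, 'c':5
C (first-col start): C('$')=0, C('a')=1, C('b')=4, C('c')=7
L[0]='a': occ=0, LF[0]=C('a')+0=1+0=1
L[1]='c': occ=0, LF[1]=C('c')+0=7+0=7
L[2]='b': occ=0, LF[2]=C('b')+0=4+0=4
L[3]='$': occ=0, LF[3]=C('$')+0=0+0=0
L[4]='b': occ=1, LF[4]=C('b')+1=4+1=5
L[5]='c': occ=1, LF[5]=C('c')+1=7+1=8
L[6]='a': occ=1, LF[6]=C('a')+1=1+1=2
L[7]='c': occ=2, LF[7]=C('c')+2=7+2=9
L[8]='c': occ=3, LF[8]=C('c')+3=7+3=10
L[9]='c': occ=4, LF[9]=C('c')+4=7+4=11
L[10]='a': occ=2, LF[10]=C('a')+2=1+2=3
L[11]='b': occ=2, LF[11]=C('b')+2=4+2=6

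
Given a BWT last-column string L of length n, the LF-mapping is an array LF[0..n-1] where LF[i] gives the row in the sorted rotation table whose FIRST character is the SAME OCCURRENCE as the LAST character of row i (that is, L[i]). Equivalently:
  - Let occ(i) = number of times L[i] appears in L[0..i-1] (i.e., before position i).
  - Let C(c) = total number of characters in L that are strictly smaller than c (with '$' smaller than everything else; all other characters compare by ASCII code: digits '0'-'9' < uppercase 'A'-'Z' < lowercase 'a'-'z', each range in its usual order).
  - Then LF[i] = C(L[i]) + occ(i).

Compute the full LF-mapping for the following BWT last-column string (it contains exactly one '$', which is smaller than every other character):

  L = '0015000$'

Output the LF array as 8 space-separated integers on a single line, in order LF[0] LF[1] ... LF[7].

Char counts: '$':1, '0':5, '1':1, '5':1
C (first-col start): C('$')=0, C('0')=1, C('1')=6, C('5')=7
L[0]='0': occ=0, LF[0]=C('0')+0=1+0=1
L[1]='0': occ=1, LF[1]=C('0')+1=1+1=2
L[2]='1': occ=0, LF[2]=C('1')+0=6+0=6
L[3]='5': occ=0, LF[3]=C('5')+0=7+0=7
L[4]='0': occ=2, LF[4]=C('0')+2=1+2=3
L[5]='0': occ=3, LF[5]=C('0')+3=1+3=4
L[6]='0': occ=4, LF[6]=C('0')+4=1+4=5
L[7]='$': occ=0, LF[7]=C('$')+0=0+0=0

Answer: 1 2 6 7 3 4 5 0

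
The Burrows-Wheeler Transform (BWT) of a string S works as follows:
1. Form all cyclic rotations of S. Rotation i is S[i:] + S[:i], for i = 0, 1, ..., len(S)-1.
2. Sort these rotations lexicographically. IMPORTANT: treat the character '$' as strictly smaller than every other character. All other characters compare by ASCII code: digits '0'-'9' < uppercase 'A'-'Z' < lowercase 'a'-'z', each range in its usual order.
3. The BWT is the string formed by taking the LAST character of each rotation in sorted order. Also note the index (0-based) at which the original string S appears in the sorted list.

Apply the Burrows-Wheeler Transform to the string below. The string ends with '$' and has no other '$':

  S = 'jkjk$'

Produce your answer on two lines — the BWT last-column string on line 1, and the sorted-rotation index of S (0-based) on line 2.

All 5 rotations (rotation i = S[i:]+S[:i]):
  rot[0] = jkjk$
  rot[1] = kjk$j
  rot[2] = jk$jk
  rot[3] = k$jkj
  rot[4] = $jkjk
Sorted (with $ < everything):
  sorted[0] = $jkjk  (last char: 'k')
  sorted[1] = jk$jk  (last char: 'k')
  sorted[2] = jkjk$  (last char: '$')
  sorted[3] = k$jkj  (last char: 'j')
  sorted[4] = kjk$j  (last char: 'j')
Last column: kk$jj
Original string S is at sorted index 2

Answer: kk$jj
2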